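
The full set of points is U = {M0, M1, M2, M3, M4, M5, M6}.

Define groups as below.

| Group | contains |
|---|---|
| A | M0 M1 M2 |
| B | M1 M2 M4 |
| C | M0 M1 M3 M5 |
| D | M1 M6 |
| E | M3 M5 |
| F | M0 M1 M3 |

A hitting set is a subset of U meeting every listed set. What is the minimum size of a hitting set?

H = {M1, M5} meets every group (each contains at least one member of H), and |H| = 2.
The groups D, E are pairwise disjoint, so any hitting set needs a separate point for each — at least 2. Hence 2 is optimal.

2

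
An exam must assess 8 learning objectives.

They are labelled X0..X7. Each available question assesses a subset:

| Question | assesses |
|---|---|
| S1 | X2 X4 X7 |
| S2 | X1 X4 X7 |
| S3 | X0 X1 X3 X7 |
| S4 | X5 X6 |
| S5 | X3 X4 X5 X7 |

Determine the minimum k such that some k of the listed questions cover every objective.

S1 and S3 and S4 together: S1 ∪ S3 ∪ S4 = {X0, X1, X2, X3, X4, X5, X6, X7} — every objective is covered.
Only S3 contains X0, so S3 is forced; the remaining 4 objectives need at least 2 more questions (each remaining question adds at most 2) — so at least 3 questions are needed, and 3 is optimal.

3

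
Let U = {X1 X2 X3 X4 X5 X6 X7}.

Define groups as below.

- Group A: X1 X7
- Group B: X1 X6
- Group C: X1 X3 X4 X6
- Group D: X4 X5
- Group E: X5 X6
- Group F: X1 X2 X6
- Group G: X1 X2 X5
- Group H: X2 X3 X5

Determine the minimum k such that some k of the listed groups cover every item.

3

Take {A, C, H}. Their union is {X1, X2, X3, X4, X5, X6, X7}, which is all 7 items.
Only A contains X7, so A is forced; the remaining 5 items need at least 2 more groups (each remaining group adds at most 3) — so at least 3 groups are needed, and 3 is optimal.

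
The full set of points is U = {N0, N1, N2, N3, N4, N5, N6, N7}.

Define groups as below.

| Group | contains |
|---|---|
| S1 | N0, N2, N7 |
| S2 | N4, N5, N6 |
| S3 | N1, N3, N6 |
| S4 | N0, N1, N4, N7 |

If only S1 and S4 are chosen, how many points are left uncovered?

Union of S1, S4 = {N0, N1, N2, N4, N7}.
Not covered: N3, N5, N6 — 3 points.

3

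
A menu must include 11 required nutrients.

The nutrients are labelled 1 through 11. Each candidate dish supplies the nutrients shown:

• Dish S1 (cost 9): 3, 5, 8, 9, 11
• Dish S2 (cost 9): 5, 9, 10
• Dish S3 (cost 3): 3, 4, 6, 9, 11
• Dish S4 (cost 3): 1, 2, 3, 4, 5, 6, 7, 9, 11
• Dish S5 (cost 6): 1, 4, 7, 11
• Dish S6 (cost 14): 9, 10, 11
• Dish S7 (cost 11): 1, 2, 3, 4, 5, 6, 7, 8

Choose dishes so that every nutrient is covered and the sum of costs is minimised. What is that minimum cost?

S1, S2, S4 together cover every nutrient (S1 ∪ S2 ∪ S4 = {1, 2, 3, 4, 5, 6, 7, 8, 9, 10, 11}); total cost 9 + 9 + 3 = 21.
No covering selection has total cost below 21.

21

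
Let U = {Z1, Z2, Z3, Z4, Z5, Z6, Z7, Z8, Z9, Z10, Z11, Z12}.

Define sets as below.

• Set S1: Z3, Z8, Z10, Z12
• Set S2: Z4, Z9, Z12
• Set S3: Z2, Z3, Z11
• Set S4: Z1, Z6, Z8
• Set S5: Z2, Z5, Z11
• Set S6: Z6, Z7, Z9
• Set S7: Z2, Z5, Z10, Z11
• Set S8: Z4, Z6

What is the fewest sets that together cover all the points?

S1, S4, S5, S6, and S8 cover everything between them: the union {Z1, Z2, Z3, Z4, Z5, Z6, Z7, Z8, Z9, Z10, Z11, Z12} is all of U.
No 4 of the 8 sets cover everything (all 70 combinations miss at least one point), so 5 is optimal.

5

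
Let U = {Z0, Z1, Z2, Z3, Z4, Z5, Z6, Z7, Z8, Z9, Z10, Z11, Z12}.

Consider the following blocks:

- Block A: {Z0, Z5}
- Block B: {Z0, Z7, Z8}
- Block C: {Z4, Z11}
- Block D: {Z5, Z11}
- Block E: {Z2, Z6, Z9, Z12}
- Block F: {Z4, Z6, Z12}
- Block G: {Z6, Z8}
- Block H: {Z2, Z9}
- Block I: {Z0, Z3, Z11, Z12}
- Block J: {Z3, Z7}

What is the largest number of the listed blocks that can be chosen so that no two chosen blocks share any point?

5

A, C, G, H, J are pairwise disjoint (A={Z0,Z5}; C={Z4,Z11}; G={Z6,Z8}; H={Z2,Z9}; J={Z3,Z7}).
Every remaining block overlaps one of these, and no 6 of the listed blocks are pairwise disjoint, so 5 is the maximum.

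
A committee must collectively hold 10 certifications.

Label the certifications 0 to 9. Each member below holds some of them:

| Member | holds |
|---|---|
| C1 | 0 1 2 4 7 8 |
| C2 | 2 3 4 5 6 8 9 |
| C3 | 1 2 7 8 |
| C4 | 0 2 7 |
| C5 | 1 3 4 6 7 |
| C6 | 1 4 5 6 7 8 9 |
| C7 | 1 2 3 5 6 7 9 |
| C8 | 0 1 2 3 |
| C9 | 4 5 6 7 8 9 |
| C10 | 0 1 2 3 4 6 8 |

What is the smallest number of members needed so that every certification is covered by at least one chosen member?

C1 and C2 together: C1 ∪ C2 = {0, 1, 2, 3, 4, 5, 6, 7, 8, 9} — every certification is covered.
No single member has all 10 certifications (the largest, C2, has 7), so 2 is optimal.

2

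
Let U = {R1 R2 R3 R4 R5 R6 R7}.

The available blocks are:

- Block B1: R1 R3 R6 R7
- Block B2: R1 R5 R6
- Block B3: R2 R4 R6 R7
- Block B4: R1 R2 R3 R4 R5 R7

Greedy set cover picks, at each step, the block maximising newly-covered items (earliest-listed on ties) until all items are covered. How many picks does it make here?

2

Greedy: pick B4 (covers 6 new) → pick B1 (covers 1 new). Total picks: 2.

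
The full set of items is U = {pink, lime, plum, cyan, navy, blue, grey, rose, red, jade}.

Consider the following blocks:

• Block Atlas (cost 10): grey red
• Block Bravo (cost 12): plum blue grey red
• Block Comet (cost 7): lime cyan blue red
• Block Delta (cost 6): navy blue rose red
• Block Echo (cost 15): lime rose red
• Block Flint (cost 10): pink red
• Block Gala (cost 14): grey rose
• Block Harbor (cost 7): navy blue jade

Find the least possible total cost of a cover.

Bravo, Comet, Delta, Flint, Harbor together cover every item (Bravo ∪ Comet ∪ Delta ∪ Flint ∪ Harbor = {pink, lime, plum, cyan, navy, blue, grey, rose, red, jade}); total cost 12 + 7 + 6 + 10 + 7 = 42.
No covering selection has total cost below 42.

42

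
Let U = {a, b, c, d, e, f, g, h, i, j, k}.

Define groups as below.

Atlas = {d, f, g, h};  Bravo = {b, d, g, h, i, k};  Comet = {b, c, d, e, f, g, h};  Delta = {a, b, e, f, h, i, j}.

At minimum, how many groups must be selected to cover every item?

3

Bravo, Comet, and Delta cover everything between them: the union {a, b, c, d, e, f, g, h, i, j, k} is all of U.
Only Delta contains a, so Delta is forced; the remaining 4 items need at least 2 more groups (each remaining group adds at most 3) — so at least 3 groups are needed, and 3 is optimal.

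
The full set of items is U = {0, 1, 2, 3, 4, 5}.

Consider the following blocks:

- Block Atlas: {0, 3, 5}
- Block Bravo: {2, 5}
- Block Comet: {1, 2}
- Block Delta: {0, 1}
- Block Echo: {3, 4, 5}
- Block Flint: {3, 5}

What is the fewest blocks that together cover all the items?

Bravo, Delta, and Echo cover everything between them: the union {0, 1, 2, 3, 4, 5} is all of U.
Only Echo contains 4, so Echo is forced; the remaining 3 items need at least 2 more blocks (each remaining block adds at most 2) — so at least 3 blocks are needed, and 3 is optimal.

3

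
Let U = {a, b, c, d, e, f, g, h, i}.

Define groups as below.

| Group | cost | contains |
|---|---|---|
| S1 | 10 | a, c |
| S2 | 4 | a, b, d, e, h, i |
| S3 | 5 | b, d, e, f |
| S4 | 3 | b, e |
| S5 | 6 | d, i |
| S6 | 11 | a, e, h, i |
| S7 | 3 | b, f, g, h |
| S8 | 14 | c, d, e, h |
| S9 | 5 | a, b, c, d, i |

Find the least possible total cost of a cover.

S4, S7, S9 together cover every point (S4 ∪ S7 ∪ S9 = {a, b, c, d, e, f, g, h, i}); total cost 3 + 3 + 5 = 11.
The greedy pick S2, S7, S9 costs 12; no covering selection beats 11.

11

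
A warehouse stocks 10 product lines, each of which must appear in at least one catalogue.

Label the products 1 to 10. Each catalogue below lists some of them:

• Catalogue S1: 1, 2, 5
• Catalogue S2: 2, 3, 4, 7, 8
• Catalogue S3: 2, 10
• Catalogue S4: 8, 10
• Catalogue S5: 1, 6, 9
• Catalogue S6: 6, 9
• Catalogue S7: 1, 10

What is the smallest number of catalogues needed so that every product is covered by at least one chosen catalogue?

4

S1 and S2 and S5 and S7 together: S1 ∪ S2 ∪ S5 ∪ S7 = {1, 2, 3, 4, 5, 6, 7, 8, 9, 10} — every product is covered.
No 3 of the 7 catalogues cover everything (all 35 combinations miss at least one product), so 4 is optimal.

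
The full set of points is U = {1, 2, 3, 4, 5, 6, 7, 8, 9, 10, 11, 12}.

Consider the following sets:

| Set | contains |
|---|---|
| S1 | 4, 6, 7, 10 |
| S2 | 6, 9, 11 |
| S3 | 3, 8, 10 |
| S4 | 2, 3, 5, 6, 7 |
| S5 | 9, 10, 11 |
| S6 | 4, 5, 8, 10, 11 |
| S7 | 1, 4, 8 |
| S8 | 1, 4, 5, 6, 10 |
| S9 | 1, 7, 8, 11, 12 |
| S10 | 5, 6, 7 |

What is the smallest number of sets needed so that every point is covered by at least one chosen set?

S4, S5, S8, and S9 cover everything between them: the union {1, 2, 3, 4, 5, 6, 7, 8, 9, 10, 11, 12} is all of U.
No 3 of the 10 sets cover everything (all 120 combinations miss at least one point), so 4 is optimal.

4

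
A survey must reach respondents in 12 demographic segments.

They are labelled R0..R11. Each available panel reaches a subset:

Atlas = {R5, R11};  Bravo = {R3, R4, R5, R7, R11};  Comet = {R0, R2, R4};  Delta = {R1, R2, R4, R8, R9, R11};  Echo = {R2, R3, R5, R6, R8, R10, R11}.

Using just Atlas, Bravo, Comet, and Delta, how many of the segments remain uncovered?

2

Union of Atlas, Bravo, Comet, Delta = {R0, R1, R2, R3, R4, R5, R7, R8, R9, R11}.
Not covered: R6, R10 — 2 segments.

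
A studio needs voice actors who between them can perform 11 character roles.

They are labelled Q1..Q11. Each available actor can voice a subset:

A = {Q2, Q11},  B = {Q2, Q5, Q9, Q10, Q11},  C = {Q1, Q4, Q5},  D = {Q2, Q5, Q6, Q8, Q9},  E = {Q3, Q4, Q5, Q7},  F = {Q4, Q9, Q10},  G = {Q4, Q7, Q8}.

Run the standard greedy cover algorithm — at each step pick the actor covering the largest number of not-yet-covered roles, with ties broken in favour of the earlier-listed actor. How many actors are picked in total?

Greedy: pick B (covers 5 new) → pick E (covers 3 new) → pick D (covers 2 new) → pick C (covers 1 new). Total picks: 4.

4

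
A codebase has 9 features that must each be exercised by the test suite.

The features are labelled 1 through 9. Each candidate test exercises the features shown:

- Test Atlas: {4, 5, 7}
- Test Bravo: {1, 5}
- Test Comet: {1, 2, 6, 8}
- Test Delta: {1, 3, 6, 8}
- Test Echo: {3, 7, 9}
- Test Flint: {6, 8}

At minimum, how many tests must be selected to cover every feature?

Atlas and Comet and Echo together: Atlas ∪ Comet ∪ Echo = {1, 2, 3, 4, 5, 6, 7, 8, 9} — every feature is covered.
Each test has at most 4 features, and 2·4 = 8 < 9 — so at least 3 tests are needed, and 3 is optimal.

3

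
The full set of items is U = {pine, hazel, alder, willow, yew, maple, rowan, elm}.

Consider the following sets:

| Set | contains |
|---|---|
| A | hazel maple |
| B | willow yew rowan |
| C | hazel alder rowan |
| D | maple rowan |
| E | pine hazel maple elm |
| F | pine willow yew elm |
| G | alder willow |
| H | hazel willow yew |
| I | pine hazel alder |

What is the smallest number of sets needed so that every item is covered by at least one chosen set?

C, E, and H cover everything between them: the union {pine, hazel, alder, willow, yew, maple, rowan, elm} is all of U.
No 2 of the 9 sets cover everything (all 36 combinations miss at least one item), so 3 is optimal.

3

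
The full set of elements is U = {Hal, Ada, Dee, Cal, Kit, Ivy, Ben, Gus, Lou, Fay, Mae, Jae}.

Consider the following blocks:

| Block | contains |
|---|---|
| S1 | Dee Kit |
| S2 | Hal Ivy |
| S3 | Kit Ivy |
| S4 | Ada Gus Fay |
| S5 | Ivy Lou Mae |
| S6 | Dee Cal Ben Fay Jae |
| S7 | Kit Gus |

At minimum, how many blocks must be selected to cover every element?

5

S1, S2, S4, S5, and S6 cover everything between them: the union {Hal, Ada, Dee, Cal, Kit, Ivy, Ben, Gus, Lou, Fay, Mae, Jae} is all of U.
No 4 of the 7 blocks cover everything (all 35 combinations miss at least one element), so 5 is optimal.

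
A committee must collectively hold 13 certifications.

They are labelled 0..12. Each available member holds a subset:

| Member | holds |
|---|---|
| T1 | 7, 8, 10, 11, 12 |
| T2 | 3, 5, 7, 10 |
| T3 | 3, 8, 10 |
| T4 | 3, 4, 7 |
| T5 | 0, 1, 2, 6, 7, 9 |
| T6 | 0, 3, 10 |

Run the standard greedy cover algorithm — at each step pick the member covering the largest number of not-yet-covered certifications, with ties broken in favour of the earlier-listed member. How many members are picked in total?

Greedy: pick T5 (covers 6 new) → pick T1 (covers 4 new) → pick T2 (covers 2 new) → pick T4 (covers 1 new). Total picks: 4.

4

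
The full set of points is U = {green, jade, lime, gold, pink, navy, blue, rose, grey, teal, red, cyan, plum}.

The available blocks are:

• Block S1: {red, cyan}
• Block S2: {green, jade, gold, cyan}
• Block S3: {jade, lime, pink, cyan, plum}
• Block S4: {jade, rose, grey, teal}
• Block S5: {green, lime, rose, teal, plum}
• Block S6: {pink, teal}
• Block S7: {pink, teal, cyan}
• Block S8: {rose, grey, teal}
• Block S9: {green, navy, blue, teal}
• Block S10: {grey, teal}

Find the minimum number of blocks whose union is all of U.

S1, S2, S3, S4, and S9 cover everything between them: the union {green, jade, lime, gold, pink, navy, blue, rose, grey, teal, red, cyan, plum} is all of U.
No 4 of the 10 blocks cover everything (all 210 combinations miss at least one point), so 5 is optimal.

5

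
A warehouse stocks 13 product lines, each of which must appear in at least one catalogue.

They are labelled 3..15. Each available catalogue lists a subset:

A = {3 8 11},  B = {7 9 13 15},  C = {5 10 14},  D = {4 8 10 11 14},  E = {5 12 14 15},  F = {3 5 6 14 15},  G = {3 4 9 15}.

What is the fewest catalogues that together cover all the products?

B and D and E and F together: B ∪ D ∪ E ∪ F = {3, 4, 5, 6, 7, 8, 9, 10, 11, 12, 13, 14, 15} — every product is covered.
Only E contains 12, so E is forced; the remaining 9 products need at least 3 more catalogues (each remaining catalogue adds at most 4) — so at least 4 catalogues are needed, and 4 is optimal.

4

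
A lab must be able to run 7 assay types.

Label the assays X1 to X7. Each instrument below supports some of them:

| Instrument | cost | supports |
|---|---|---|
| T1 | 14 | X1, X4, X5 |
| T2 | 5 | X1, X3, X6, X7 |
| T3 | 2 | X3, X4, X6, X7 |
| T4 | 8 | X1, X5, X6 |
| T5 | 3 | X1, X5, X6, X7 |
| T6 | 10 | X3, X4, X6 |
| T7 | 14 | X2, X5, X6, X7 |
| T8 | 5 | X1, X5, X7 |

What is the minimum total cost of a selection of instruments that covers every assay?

T3, T5, T7 together cover every assay (T3 ∪ T5 ∪ T7 = {X1, X2, X3, X4, X5, X6, X7}); total cost 2 + 3 + 14 = 19.
No covering selection has total cost below 19.

19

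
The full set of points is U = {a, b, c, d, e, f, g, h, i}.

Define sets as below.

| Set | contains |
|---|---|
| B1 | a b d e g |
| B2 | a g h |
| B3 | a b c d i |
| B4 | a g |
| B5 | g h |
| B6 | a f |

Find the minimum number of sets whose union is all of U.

4

B1 and B2 and B3 and B6 together: B1 ∪ B2 ∪ B3 ∪ B6 = {a, b, c, d, e, f, g, h, i} — every point is covered.
No 3 of the 6 sets cover everything (all 20 combinations miss at least one point), so 4 is optimal.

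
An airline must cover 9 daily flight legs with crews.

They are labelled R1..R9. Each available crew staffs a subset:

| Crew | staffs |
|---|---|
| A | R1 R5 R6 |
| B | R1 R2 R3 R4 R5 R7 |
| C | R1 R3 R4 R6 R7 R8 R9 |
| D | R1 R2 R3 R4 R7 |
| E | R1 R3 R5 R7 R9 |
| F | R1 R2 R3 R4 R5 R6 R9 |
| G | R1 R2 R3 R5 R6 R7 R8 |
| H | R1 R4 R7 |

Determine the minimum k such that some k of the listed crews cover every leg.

2

Take {C, F}. Their union is {R1, R2, R3, R4, R5, R6, R7, R8, R9}, which is all 9 legs.
No single crew has all 9 legs (the largest, C, has 7), so 2 is optimal.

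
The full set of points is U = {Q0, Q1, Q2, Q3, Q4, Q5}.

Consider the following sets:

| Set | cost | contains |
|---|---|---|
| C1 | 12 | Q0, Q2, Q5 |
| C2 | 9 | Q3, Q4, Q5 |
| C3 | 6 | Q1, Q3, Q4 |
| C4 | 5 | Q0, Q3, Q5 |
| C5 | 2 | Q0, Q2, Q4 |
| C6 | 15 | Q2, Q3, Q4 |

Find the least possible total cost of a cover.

C3, C4, C5 together cover every point (C3 ∪ C4 ∪ C5 = {Q0, Q1, Q2, Q3, Q4, Q5}); total cost 6 + 5 + 2 = 13.
No covering selection has total cost below 13.

13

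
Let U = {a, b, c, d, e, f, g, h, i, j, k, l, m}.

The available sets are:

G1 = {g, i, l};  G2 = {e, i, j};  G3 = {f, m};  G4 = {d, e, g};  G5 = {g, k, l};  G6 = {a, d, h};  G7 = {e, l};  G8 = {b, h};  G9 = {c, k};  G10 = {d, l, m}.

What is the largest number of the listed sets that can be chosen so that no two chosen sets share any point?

4

G3, G7, G8, G9 are pairwise disjoint (G3={f,m}; G7={e,l}; G8={b,h}; G9={c,k}).
Every remaining set overlaps one of these, and no 5 of the listed sets are pairwise disjoint, so 4 is the maximum.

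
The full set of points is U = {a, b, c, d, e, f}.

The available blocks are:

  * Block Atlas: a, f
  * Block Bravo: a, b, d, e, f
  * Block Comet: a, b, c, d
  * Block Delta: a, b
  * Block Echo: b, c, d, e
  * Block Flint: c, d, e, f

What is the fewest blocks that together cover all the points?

Bravo and Echo cover everything between them: the union {a, b, c, d, e, f} is all of U.
No single block has all 6 points (the largest, Bravo, has 5), so 2 is optimal.

2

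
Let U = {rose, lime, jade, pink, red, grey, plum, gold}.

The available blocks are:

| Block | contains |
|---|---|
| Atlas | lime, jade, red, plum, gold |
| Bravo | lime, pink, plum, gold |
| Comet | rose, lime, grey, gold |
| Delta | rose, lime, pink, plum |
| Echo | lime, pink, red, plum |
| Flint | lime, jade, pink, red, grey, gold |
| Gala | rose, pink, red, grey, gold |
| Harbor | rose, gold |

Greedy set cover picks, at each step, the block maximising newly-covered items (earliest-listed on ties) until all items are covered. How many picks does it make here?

2

Greedy: pick Flint (covers 6 new) → pick Delta (covers 2 new). Total picks: 2.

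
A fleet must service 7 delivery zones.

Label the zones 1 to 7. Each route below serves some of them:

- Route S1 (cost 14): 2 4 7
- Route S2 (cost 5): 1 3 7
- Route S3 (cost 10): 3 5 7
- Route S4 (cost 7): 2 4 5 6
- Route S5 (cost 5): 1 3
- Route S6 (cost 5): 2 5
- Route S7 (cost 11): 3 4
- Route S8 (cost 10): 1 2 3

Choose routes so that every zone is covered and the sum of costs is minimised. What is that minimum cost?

S2, S4 together cover every zone (S2 ∪ S4 = {1, 2, 3, 4, 5, 6, 7}); total cost 5 + 7 = 12.
No covering selection has total cost below 12.

12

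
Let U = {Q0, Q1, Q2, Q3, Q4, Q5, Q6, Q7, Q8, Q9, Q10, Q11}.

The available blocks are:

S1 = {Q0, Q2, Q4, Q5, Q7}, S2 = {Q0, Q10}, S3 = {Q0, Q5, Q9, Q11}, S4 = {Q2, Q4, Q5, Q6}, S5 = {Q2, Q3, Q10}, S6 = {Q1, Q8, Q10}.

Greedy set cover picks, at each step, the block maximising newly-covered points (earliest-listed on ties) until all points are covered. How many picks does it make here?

Greedy: pick S1 (covers 5 new) → pick S6 (covers 3 new) → pick S3 (covers 2 new) → pick S4 (covers 1 new) → pick S5 (covers 1 new). Total picks: 5.

5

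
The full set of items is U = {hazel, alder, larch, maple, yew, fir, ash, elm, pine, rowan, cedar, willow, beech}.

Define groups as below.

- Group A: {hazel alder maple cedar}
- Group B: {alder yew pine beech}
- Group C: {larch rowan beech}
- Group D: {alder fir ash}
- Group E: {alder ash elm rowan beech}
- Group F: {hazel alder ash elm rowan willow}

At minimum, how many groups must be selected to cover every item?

5

A, B, C, D, and F cover everything between them: the union {hazel, alder, larch, maple, yew, fir, ash, elm, pine, rowan, cedar, willow, beech} is all of U.
No 4 of the 6 groups cover everything (all 15 combinations miss at least one item), so 5 is optimal.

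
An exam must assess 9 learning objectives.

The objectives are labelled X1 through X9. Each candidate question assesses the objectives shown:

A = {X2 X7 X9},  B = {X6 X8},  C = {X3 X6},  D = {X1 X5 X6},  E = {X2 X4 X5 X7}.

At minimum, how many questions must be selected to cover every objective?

A and B and C and D and E together: A ∪ B ∪ C ∪ D ∪ E = {X1, X2, X3, X4, X5, X6, X7, X8, X9} — every objective is covered.
No 4 of the 5 questions cover everything (all 5 combinations miss at least one objective), so 5 is optimal.

5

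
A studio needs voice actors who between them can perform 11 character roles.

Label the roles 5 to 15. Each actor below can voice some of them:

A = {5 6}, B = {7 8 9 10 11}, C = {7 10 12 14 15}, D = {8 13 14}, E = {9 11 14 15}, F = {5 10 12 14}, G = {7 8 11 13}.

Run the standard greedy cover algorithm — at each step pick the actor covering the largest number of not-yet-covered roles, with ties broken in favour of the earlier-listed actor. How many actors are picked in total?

4

Greedy: pick B (covers 5 new) → pick C (covers 3 new) → pick A (covers 2 new) → pick D (covers 1 new). Total picks: 4.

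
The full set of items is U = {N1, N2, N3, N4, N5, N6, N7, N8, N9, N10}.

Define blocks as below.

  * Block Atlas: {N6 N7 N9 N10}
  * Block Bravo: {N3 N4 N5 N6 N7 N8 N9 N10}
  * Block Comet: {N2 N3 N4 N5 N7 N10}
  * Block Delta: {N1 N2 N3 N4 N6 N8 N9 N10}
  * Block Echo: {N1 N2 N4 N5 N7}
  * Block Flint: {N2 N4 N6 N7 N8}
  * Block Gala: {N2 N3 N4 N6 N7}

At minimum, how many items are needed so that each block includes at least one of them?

2

H = {N4, N10} meets every block (each contains at least one member of H), and |H| = 2.
No single item lies in every block, so at least 2 are needed and 2 is optimal.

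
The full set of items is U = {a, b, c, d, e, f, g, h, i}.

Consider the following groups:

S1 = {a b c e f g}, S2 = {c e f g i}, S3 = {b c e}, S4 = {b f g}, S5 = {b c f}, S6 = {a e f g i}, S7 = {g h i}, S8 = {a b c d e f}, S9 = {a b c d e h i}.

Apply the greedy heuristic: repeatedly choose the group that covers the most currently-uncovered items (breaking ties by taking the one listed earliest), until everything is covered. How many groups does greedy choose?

2

Greedy: pick S9 (covers 7 new) → pick S1 (covers 2 new). Total picks: 2.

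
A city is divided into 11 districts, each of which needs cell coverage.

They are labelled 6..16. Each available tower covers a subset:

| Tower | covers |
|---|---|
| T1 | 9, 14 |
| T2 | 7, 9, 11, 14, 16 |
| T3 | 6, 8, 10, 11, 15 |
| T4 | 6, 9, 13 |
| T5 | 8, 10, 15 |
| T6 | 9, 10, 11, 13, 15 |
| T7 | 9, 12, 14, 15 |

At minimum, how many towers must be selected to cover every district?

4

Take {T2, T3, T6, T7}. Their union is {6, 7, 8, 9, 10, 11, 12, 13, 14, 15, 16}, which is all 11 districts.
No 3 of the 7 towers cover everything (all 35 combinations miss at least one district), so 4 is optimal.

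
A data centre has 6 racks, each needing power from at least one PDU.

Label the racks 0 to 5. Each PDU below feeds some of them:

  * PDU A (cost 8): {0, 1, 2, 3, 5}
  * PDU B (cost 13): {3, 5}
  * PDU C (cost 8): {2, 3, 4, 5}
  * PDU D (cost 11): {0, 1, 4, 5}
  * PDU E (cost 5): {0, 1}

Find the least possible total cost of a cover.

13

C, E together cover every rack (C ∪ E = {0, 1, 2, 3, 4, 5}); total cost 8 + 5 = 13.
The greedy pick A, C costs 16; no covering selection beats 13.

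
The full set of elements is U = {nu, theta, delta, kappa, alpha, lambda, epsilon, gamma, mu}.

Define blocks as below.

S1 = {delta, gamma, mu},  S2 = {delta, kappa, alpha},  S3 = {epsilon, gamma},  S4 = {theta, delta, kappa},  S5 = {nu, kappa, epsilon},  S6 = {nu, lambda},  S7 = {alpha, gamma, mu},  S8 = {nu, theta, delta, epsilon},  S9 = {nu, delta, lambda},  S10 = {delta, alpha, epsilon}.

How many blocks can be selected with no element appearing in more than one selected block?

S4, S6, S7 are pairwise disjoint (S4={theta,delta,kappa}; S6={nu,lambda}; S7={alpha,gamma,mu}).
Every remaining block overlaps one of these, and no 4 of the listed blocks are pairwise disjoint, so 3 is the maximum.

3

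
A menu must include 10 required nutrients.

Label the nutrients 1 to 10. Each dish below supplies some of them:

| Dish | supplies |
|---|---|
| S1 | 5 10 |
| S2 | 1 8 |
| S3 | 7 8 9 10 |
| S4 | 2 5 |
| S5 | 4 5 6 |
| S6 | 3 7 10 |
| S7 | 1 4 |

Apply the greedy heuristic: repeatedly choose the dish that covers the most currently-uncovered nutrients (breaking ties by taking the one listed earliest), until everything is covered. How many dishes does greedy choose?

Greedy: pick S3 (covers 4 new) → pick S5 (covers 3 new) → pick S2 (covers 1 new) → pick S4 (covers 1 new) → pick S6 (covers 1 new). Total picks: 5.

5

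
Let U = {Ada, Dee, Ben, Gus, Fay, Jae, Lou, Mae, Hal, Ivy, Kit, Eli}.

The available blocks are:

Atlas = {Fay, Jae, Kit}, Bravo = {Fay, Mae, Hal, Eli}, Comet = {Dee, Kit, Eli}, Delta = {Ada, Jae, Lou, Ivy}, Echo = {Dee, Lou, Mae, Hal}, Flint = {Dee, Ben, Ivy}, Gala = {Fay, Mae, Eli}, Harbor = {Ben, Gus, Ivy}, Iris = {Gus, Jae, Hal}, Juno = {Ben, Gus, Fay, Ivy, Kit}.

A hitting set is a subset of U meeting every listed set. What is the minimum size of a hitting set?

4

The 4 items {Dee, Gus, Fay, Lou} hit every block.
No choice of 3 items meets every block, so 4 is the minimum.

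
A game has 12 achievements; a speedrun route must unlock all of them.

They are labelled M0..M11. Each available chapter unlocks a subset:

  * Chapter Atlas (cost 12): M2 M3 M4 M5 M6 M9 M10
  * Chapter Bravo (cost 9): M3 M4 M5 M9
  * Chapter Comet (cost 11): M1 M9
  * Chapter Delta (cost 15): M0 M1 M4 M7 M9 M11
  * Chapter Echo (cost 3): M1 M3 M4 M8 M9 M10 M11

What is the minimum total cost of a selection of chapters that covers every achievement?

Atlas, Delta, Echo together cover every achievement (Atlas ∪ Delta ∪ Echo = {M0, M1, M2, M3, M4, M5, M6, M7, M8, M9, M10, M11}); total cost 12 + 15 + 3 = 30.
No covering selection has total cost below 30.

30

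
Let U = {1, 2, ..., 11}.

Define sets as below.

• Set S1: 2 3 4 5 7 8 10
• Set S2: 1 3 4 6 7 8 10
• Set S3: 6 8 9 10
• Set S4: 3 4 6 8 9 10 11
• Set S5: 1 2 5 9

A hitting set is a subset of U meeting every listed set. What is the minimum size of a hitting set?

H = {9, 10} meets every set (each contains at least one member of H), and |H| = 2.
No single point lies in every set, so at least 2 are needed and 2 is optimal.

2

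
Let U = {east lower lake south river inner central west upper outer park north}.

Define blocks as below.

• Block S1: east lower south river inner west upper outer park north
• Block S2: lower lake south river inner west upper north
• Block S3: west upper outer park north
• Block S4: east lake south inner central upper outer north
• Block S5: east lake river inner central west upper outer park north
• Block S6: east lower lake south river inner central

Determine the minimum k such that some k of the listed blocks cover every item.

2

S1 and S6 cover everything between them: the union {east, lower, lake, south, river, inner, central, west, upper, outer, park, north} is all of U.
No single block has all 12 items (the largest, S1, has 10), so 2 is optimal.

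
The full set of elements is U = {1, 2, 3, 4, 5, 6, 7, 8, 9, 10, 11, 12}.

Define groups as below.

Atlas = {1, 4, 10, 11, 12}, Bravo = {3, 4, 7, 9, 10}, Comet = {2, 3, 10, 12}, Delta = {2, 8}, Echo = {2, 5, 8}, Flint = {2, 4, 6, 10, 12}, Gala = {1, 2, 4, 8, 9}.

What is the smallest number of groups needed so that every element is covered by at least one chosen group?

4

Atlas, Bravo, Echo, and Flint cover everything between them: the union {1, 2, 3, 4, 5, 6, 7, 8, 9, 10, 11, 12} is all of U.
Only Flint contains 6, so Flint is forced; the remaining 7 elements need at least 3 more groups (each remaining group adds at most 3) — so at least 4 groups are needed, and 4 is optimal.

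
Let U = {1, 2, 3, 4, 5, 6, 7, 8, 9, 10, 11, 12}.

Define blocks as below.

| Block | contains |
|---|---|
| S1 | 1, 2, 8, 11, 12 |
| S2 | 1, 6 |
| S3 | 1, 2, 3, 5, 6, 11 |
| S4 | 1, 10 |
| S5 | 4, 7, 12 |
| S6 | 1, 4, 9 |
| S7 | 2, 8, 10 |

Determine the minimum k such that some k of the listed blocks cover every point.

4

S3 and S5 and S6 and S7 together: S3 ∪ S5 ∪ S6 ∪ S7 = {1, 2, 3, 4, 5, 6, 7, 8, 9, 10, 11, 12} — every point is covered.
No 3 of the 7 blocks cover everything (all 35 combinations miss at least one point), so 4 is optimal.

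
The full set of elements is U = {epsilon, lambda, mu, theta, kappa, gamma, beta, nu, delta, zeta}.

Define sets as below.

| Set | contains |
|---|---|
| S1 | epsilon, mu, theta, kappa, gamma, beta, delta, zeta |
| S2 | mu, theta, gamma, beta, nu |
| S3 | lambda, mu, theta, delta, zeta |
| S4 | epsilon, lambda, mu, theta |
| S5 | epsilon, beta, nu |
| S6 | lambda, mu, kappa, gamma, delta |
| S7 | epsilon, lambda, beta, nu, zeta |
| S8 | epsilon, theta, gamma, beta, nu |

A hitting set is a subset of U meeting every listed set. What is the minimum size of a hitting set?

2

H = {mu, nu} meets every set (each contains at least one member of H), and |H| = 2.
The sets S3, S5 are pairwise disjoint, so any hitting set needs a separate element for each — at least 2. Hence 2 is optimal.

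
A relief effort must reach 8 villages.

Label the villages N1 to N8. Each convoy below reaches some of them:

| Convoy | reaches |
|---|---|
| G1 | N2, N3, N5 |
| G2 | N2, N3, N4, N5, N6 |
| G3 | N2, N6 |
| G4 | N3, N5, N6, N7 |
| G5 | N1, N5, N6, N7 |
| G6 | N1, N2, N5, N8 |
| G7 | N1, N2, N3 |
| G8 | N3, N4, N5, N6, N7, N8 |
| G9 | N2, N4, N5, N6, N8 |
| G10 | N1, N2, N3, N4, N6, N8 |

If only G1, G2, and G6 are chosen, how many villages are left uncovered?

1

Union of G1, G2, G6 = {N1, N2, N3, N4, N5, N6, N8}.
Not covered: N7 — 1 village.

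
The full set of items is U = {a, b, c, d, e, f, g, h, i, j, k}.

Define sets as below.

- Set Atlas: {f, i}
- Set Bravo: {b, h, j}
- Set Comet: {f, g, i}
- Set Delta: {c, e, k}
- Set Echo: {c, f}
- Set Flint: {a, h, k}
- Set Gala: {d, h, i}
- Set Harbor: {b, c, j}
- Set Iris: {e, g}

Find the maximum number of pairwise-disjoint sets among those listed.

Atlas, Flint, Harbor, Iris are pairwise disjoint (Atlas={f,i}; Flint={a,h,k}; Harbor={b,c,j}; Iris={e,g}).
Every remaining set overlaps one of these, and no 5 of the listed sets are pairwise disjoint, so 4 is the maximum.

4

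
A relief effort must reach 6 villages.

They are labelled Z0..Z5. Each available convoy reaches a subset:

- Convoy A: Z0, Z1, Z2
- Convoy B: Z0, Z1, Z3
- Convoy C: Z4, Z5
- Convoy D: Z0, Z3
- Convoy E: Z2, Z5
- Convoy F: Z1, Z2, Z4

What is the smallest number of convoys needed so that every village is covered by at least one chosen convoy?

Take {B, C, E}. Their union is {Z0, Z1, Z2, Z3, Z4, Z5}, which is all 6 villages.
No 2 of the 6 convoys cover everything (all 15 combinations miss at least one village), so 3 is optimal.

3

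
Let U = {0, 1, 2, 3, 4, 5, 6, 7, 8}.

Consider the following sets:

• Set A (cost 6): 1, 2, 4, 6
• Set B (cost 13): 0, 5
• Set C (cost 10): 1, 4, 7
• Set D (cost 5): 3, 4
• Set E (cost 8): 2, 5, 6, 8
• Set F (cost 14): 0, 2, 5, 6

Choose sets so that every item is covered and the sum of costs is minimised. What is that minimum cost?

36

B, C, D, E together cover every item (B ∪ C ∪ D ∪ E = {0, 1, 2, 3, 4, 5, 6, 7, 8}); total cost 13 + 10 + 5 + 8 = 36.
The greedy pick A, E, D, C, B costs 42; no covering selection beats 36.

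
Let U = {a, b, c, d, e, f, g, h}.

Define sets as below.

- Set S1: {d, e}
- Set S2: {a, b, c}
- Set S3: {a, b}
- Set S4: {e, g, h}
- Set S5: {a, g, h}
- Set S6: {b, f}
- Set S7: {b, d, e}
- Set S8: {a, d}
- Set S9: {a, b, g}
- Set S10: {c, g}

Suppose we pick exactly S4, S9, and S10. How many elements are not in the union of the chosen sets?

2

Union of S4, S9, S10 = {a, b, c, e, g, h}.
Not covered: d, f — 2 elements.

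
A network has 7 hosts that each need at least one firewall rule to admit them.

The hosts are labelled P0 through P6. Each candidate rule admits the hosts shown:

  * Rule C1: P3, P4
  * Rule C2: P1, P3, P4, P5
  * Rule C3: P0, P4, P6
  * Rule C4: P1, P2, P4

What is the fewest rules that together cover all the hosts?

C2 and C3 and C4 together: C2 ∪ C3 ∪ C4 = {P0, P1, P2, P3, P4, P5, P6} — every host is covered.
Only C3 contains P0, so C3 is forced; the remaining 4 hosts need at least 2 more rules (each remaining rule adds at most 3) — so at least 3 rules are needed, and 3 is optimal.

3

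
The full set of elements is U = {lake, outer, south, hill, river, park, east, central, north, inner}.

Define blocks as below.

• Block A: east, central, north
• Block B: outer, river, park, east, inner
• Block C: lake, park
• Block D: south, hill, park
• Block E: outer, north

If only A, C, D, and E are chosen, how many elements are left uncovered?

2

Union of A, C, D, E = {lake, outer, south, hill, park, east, central, north}.
Not covered: river, inner — 2 elements.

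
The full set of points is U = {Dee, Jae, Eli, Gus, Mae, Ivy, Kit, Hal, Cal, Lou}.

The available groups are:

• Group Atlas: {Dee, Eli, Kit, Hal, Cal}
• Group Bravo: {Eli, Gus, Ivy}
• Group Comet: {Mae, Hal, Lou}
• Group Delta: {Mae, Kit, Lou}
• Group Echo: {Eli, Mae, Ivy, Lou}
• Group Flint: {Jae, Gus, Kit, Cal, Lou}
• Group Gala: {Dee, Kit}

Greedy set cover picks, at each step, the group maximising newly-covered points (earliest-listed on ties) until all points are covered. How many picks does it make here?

3

Greedy: pick Atlas (covers 5 new) → pick Echo (covers 3 new) → pick Flint (covers 2 new). Total picks: 3.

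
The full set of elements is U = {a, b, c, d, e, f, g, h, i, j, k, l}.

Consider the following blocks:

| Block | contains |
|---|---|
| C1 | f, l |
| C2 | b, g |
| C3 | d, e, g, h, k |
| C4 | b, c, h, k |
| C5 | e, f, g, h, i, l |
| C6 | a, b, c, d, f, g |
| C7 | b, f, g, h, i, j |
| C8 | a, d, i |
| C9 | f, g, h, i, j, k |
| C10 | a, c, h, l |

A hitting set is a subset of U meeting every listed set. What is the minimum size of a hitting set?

4

T = {b, d, f, h} meets every block (each contains at least one member of T), and |T| = 4.
No choice of 3 elements meets every block, so 4 is the minimum.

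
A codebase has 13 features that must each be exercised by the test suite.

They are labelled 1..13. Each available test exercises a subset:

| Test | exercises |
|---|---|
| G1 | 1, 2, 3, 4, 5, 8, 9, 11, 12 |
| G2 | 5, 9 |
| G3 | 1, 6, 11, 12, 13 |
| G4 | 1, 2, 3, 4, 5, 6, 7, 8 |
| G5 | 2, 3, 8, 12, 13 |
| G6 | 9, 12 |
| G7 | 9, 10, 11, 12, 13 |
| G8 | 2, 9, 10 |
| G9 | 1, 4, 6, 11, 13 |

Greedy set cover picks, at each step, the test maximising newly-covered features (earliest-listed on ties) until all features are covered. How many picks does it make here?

4

Greedy: pick G1 (covers 9 new) → pick G3 (covers 2 new) → pick G4 (covers 1 new) → pick G7 (covers 1 new). Total picks: 4.
(The true minimum cover uses only 2 tests, so greedy is not optimal here.)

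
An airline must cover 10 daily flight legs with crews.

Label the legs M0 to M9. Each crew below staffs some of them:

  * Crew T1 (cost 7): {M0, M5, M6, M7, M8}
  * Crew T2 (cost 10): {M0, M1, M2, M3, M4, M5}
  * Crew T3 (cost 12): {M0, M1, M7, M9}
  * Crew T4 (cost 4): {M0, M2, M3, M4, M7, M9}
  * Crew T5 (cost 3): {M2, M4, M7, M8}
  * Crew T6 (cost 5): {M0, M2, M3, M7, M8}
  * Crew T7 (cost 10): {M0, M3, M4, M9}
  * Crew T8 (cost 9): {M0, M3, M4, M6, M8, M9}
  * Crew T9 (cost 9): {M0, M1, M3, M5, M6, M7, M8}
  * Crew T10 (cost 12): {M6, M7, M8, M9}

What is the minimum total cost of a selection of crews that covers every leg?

T4, T9 together cover every leg (T4 ∪ T9 = {M0, M1, M2, M3, M4, M5, M6, M7, M8, M9}); total cost 4 + 9 = 13.
No covering selection has total cost below 13.

13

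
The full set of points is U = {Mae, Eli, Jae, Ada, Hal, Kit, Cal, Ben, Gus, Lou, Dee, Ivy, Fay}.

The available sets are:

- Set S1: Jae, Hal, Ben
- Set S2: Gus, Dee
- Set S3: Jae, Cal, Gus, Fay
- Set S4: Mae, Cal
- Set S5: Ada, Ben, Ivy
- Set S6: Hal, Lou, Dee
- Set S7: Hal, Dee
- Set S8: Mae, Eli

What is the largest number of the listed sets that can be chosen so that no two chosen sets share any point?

S3, S5, S7, S8 are pairwise disjoint (S3={Jae,Cal,Gus,Fay}; S5={Ada,Ben,Ivy}; S7={Hal,Dee}; S8={Mae,Eli}).
Every remaining set overlaps one of these, and no 5 of the listed sets are pairwise disjoint, so 4 is the maximum.

4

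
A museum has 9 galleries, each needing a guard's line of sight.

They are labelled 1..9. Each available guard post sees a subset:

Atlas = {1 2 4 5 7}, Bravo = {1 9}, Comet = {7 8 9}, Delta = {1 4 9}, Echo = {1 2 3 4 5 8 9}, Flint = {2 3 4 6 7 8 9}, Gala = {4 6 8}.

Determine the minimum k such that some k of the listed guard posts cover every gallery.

2

Take {Atlas, Flint}. Their union is {1, 2, 3, 4, 5, 6, 7, 8, 9}, which is all 9 galleries.
No single guard post has all 9 galleries (the largest, Echo, has 7), so 2 is optimal.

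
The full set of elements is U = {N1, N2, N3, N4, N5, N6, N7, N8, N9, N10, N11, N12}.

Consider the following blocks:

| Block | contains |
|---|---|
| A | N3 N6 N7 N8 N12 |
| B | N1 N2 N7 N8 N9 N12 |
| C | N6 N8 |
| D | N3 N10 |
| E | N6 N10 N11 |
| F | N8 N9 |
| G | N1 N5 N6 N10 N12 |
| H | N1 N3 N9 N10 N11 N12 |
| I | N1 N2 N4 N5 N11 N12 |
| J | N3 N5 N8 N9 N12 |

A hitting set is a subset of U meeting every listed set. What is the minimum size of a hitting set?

3

The 3 elements {N2, N8, N10} hit every block.
The blocks D, F, I are pairwise disjoint, so any hitting set needs a separate element for each — at least 3. Hence 3 is optimal.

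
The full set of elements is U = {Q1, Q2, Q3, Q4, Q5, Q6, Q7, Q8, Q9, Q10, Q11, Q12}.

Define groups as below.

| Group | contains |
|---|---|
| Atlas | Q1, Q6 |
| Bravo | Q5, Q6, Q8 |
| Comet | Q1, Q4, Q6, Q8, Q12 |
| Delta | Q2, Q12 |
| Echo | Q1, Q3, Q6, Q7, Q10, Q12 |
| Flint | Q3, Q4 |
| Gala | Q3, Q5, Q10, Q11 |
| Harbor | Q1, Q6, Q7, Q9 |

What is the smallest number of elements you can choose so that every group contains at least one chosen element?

3

H = {Q2, Q3, Q6} meets every group (each contains at least one member of H), and |H| = 3.
The groups Atlas, Delta, Gala are pairwise disjoint, so any hitting set needs a separate element for each — at least 3. Hence 3 is optimal.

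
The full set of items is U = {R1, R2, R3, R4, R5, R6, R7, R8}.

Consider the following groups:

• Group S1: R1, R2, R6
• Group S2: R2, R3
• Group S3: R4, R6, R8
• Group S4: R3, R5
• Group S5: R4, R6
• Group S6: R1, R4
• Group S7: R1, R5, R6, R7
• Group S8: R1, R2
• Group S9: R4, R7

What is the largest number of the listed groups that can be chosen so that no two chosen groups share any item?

3

S4, S8, S9 are pairwise disjoint (S4={R3,R5}; S8={R1,R2}; S9={R4,R7}).
Every remaining group overlaps one of these, and no 4 of the listed groups are pairwise disjoint, so 3 is the maximum.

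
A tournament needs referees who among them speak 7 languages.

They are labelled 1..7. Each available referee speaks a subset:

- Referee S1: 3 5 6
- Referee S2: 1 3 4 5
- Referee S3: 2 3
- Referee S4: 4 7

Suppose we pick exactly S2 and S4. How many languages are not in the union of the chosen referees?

2

Union of S2, S4 = {1, 3, 4, 5, 7}.
Not covered: 2, 6 — 2 languages.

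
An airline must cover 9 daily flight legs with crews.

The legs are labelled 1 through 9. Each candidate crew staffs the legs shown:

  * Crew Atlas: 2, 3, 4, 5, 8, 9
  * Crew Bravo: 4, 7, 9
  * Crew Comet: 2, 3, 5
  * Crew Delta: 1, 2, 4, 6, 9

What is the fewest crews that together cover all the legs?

3

Atlas and Bravo and Delta together: Atlas ∪ Bravo ∪ Delta = {1, 2, 3, 4, 5, 6, 7, 8, 9} — every leg is covered.
Only Delta contains 1, so Delta is forced; the remaining 4 legs need at least 2 more crews (each remaining crew adds at most 3) — so at least 3 crews are needed, and 3 is optimal.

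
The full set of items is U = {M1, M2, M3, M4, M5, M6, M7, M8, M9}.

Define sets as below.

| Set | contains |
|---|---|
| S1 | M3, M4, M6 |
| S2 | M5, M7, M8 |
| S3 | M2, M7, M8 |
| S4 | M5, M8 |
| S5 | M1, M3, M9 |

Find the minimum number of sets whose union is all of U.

4

S1 and S3 and S4 and S5 together: S1 ∪ S3 ∪ S4 ∪ S5 = {M1, M2, M3, M4, M5, M6, M7, M8, M9} — every item is covered.
No 3 of the 5 sets cover everything (all 10 combinations miss at least one item), so 4 is optimal.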